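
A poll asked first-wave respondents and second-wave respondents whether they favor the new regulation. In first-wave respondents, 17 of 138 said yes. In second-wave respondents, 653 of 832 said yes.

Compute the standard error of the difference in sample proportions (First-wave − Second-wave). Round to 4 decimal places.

0.0314

First, p̂₁ = 17/138 = 0.1232; p̂₂ = 653/832 = 0.7849.
The two standard errors are √(0.1232×0.8768/138) = 0.02798 and √(0.7849×0.2151/832) = 0.01425.
Because the samples are independent, SE_diff = √(0.02798² + 0.01425²) = 0.03140.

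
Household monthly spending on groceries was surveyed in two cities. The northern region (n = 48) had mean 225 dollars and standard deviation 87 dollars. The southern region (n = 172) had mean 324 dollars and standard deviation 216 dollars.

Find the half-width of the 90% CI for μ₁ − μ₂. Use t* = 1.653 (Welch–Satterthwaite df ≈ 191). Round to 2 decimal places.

34.24

Standard errors of each mean: 87/√48 = 12.5574 and 216/√172 = 16.4698.
SE(x̄₁ − x̄₂) = √(12.5574² + 16.4698²) = 20.7109 for independent samples with unequal variances.
With t* = 1.653, the margin is 1.653 × 20.7109 = 34.2351.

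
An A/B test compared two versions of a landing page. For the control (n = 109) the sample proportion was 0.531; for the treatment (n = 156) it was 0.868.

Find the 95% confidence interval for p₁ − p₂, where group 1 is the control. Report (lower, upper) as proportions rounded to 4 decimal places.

(-0.4447, -0.2293)

The two standard errors are √(0.5310×0.4690/109) = 0.04780 and √(0.8680×0.1320/156) = 0.02710.
Because the samples are independent, SE_diff = √(0.04780² + 0.02710²) = 0.05495.
Using z* = 1.960 for 95%, ME = 1.960 × 0.05495 = 0.10770.
p̂₁ − p̂₂ = -0.3370; interval -0.3370 ± 0.10770 gives (-0.4447, -0.2293).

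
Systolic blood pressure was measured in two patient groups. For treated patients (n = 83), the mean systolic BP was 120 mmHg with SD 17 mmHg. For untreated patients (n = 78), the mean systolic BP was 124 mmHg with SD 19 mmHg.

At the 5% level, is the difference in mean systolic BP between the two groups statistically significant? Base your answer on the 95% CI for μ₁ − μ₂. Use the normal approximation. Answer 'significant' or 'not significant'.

not significant

Standard errors of each mean: 17/√83 = 1.8660 and 19/√78 = 2.1513.
SE(x̄₁ − x̄₂) = √(1.8660² + 2.1513²) = 2.8478 for independent samples with unequal variances.
With z* = 1.960, the margin is 1.960 × 2.8478 = 5.5817.
x̄₁ − x̄₂ = 120 − 124 = -4.0000; the interval is -4.0000 ± 5.5817 = (-9.5817, 1.5817).
The interval (-9.5817, 1.5817) contains 0, so the difference is not significant.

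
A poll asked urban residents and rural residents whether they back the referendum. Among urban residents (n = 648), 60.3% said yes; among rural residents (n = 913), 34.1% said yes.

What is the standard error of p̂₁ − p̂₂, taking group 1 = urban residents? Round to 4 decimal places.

The two standard errors are √(0.6030×0.3970/648) = 0.01922 and √(0.3410×0.6590/913) = 0.01569.
Because the samples are independent, SE_diff = √(0.01922² + 0.01569²) = 0.02481.

0.0248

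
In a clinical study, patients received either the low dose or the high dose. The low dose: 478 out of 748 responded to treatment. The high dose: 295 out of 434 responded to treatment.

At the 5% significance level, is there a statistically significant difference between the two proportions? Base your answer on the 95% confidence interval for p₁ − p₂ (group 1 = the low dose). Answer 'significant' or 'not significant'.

not significant

Sample proportions: 478/748 = 0.6390, 295/434 = 0.6797.
Each SE is √(p̂(1−p̂)/n): √(0.6390·0.3610/748) = 0.01756 and √(0.6797·0.3203/434) = 0.02240.
SE(p̂₁ − p̂₂) = √(SE₁² + SE₂²) = √(0.0003083536 + 0.00050176) = 0.02846, since the two samples are independent.
At 95% confidence z* = 1.960; margin = 1.960 × 0.02846 = 0.05578.
The difference is 0.6390 − 0.6797 = -0.0407, so the interval is -0.0407 ± 0.05578 = (-0.09648, 0.01508).
The interval (-0.09648, 0.01508) contains 0, so the difference is not significant.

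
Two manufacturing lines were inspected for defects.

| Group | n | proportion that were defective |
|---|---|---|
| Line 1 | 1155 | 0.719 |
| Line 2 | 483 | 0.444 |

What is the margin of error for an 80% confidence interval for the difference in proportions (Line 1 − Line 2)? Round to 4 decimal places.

0.0336

SE₁ = √(p̂₁(1−p̂₁)/n₁) = √(0.7190·0.2810/1155) = 0.01323; SE₂ = √(0.4440·0.5560/483) = 0.02261.
Independent samples: SE of the difference = √(SE₁² + SE₂²) = √(0.0001750329 + 0.0005112121) = 0.02620.
z* for 80% confidence is 1.282, so the margin of error is 1.282 × 0.02620 = 0.03359.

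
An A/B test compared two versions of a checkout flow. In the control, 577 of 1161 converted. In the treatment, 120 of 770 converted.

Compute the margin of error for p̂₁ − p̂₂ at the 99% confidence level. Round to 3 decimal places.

0.051

First, p̂₁ = 577/1161 = 0.4970; p̂₂ = 120/770 = 0.1558.
The two standard errors are √(0.4970×0.5030/1161) = 0.01467 and √(0.1558×0.8442/770) = 0.01307.
Because the samples are independent, SE_diff = √(0.01467² + 0.01307²) = 0.01965.
Using z* = 2.576 for 99%, ME = 2.576 × 0.01965 = 0.05062.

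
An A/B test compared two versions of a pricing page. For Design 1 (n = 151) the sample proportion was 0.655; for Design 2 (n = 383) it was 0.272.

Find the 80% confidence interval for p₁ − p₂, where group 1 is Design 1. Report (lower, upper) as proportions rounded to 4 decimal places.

(0.3255, 0.4405)

Each SE is √(p̂(1−p̂)/n): √(0.6550·0.3450/151) = 0.03868 and √(0.2720·0.7280/383) = 0.02274.
SE(p̂₁ − p̂₂) = √(SE₁² + SE₂²) = √(0.0014961424 + 0.0005171076) = 0.04487, since the two samples are independent.
At 80% confidence z* = 1.282; margin = 1.282 × 0.04487 = 0.05752.
The difference is 0.6550 − 0.2720 = 0.3830, so the interval is 0.3830 ± 0.05752 = (0.3255, 0.4405).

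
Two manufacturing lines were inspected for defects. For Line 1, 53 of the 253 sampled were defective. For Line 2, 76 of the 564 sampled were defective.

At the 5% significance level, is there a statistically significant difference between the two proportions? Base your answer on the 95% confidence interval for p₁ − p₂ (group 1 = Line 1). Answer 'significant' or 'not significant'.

First, p̂₁ = 53/253 = 0.2095; p̂₂ = 76/564 = 0.1348.
The two standard errors are √(0.2095×0.7905/253) = 0.02558 and √(0.1348×0.8652/564) = 0.01438.
Because the samples are independent, SE_diff = √(0.02558² + 0.01438²) = 0.02934.
Using z* = 1.960 for 95%, ME = 1.960 × 0.02934 = 0.05751.
p̂₁ − p̂₂ = 0.0747; interval 0.0747 ± 0.05751 gives (0.01719, 0.13221).
The interval (0.01719, 0.13221) does not contain 0, so the difference is significant.

significant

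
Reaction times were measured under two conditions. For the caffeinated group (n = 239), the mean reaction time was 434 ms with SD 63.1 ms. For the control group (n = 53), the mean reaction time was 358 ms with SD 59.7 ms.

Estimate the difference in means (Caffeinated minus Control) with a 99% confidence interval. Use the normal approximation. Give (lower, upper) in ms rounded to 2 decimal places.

(52.40, 99.60)

SE₁ = s₁/√n₁ = 63.1/√239 = 4.0816; SE₂ = 59.7/√53 = 8.2004.
Independent samples, unequal variances: SE_diff = √(SE₁² + SE₂²) = √(16.65945856 + 67.24656016) = 9.1600.
z* = 2.576, so margin of error = 2.576 × 9.1600 = 23.5962.
Difference in means = 434 − 358 = 76.0000.
76.0000 ± 23.5962 → (52.40, 99.60).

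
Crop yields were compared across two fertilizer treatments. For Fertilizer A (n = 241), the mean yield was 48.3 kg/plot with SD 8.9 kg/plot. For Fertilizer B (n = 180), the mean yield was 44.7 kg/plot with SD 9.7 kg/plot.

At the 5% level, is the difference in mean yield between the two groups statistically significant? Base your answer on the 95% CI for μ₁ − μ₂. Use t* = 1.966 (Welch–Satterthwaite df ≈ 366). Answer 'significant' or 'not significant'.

SE₁ = s₁/√n₁ = 8.9/√241 = 0.5733; SE₂ = 9.7/√180 = 0.7230.
Independent samples, unequal variances: SE_diff = √(SE₁² + SE₂²) = √(0.32867289 + 0.522729) = 0.9227.
t* = 1.966, so margin of error = 1.966 × 0.9227 = 1.8140.
Difference in means = 48.3 − 44.7 = 3.6000.
3.6000 ± 1.8140 → (1.7860, 5.4140).
The interval (1.7860, 5.4140) does not contain 0, so the difference is significant.

significant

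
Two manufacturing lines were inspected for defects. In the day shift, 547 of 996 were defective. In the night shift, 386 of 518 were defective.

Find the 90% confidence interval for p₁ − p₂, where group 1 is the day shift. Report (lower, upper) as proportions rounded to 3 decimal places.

First, p̂₁ = 547/996 = 0.5492; p̂₂ = 386/518 = 0.7452.
The two standard errors are √(0.5492×0.4508/996) = 0.01577 and √(0.7452×0.2548/518) = 0.01915.
Because the samples are independent, SE_diff = √(0.01577² + 0.01915²) = 0.02481.
Using z* = 1.645 for 90%, ME = 1.645 × 0.02481 = 0.04081.
p̂₁ − p̂₂ = -0.1960; interval -0.1960 ± 0.04081 gives (-0.237, -0.155).

(-0.237, -0.155)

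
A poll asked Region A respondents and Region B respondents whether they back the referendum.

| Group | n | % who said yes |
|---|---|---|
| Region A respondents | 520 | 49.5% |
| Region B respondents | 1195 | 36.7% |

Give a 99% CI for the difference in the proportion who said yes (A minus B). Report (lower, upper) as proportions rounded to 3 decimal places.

Each SE is √(p̂(1−p̂)/n): √(0.4950·0.5050/520) = 0.02193 and √(0.3670·0.6330/1195) = 0.01394.
SE(p̂₁ − p̂₂) = √(SE₁² + SE₂²) = √(0.0004809249 + 0.0001943236) = 0.02599, since the two samples are independent.
At 99% confidence z* = 2.576; margin = 2.576 × 0.02599 = 0.06695.
The difference is 0.4950 − 0.3670 = 0.1280, so the interval is 0.1280 ± 0.06695 = (0.061, 0.195).

(0.061, 0.195)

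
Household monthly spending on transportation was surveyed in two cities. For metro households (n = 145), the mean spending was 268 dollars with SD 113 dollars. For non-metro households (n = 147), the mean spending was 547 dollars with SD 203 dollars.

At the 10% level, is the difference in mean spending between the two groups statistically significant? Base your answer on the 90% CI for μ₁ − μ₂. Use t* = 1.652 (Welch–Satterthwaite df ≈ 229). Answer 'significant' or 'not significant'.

Per-group SEs: s₁/√n₁ = 113/√145 = 9.3841, s₂/√n₂ = 203/√147 = 16.7432.
Unpooled SE of the difference: √(88.06133281 + 280.33474624) = 19.1936.
Margin of error = t* · SE = 1.652 × 19.1936 = 31.7078.
x̄₁ − x̄₂ = 268 − 547 = -279.0000.
CI: -279.0000 ± 31.7078 = (-310.7078, -247.2922).
The interval (-310.7078, -247.2922) does not contain 0, so the difference is significant.

significant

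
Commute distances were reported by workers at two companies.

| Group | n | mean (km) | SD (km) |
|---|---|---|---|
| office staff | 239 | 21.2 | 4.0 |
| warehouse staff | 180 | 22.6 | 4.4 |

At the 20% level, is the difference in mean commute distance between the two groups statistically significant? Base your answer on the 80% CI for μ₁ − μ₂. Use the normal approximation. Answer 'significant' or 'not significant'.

significant

SE₁ = s₁/√n₁ = 4.0/√239 = 0.2587; SE₂ = 4.4/√180 = 0.3280.
Independent samples, unequal variances: SE_diff = √(SE₁² + SE₂²) = √(0.06692569 + 0.107584) = 0.4177.
z* = 1.282, so margin of error = 1.282 × 0.4177 = 0.5355.
Difference in means = 21.2 − 22.6 = -1.4000.
-1.4000 ± 0.5355 → (-1.9355, -0.8645).
The interval (-1.9355, -0.8645) does not contain 0, so the difference is significant.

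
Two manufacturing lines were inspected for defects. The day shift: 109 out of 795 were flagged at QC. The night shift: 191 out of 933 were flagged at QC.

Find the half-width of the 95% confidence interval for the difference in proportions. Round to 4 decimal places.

0.0352

Sample proportions: 109/795 = 0.1371, 191/933 = 0.2047.
Each SE is √(p̂(1−p̂)/n): √(0.1371·0.8629/795) = 0.01220 and √(0.2047·0.7953/933) = 0.01321.
SE(p̂₁ − p̂₂) = √(SE₁² + SE₂²) = √(0.00014884 + 0.0001745041) = 0.01798, since the two samples are independent.
At 95% confidence z* = 1.960; margin = 1.960 × 0.01798 = 0.03524.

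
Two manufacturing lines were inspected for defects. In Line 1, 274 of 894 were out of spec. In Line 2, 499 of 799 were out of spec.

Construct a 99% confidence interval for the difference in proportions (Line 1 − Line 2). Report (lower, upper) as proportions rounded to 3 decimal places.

Sample proportions: 274/894 = 0.3065, 499/799 = 0.6245.
Each SE is √(p̂(1−p̂)/n): √(0.3065·0.6935/894) = 0.01542 and √(0.6245·0.3755/799) = 0.01713.
SE(p̂₁ − p̂₂) = √(SE₁² + SE₂²) = √(0.0002377764 + 0.0002934369) = 0.02305, since the two samples are independent.
At 99% confidence z* = 2.576; margin = 2.576 × 0.02305 = 0.05938.
The difference is 0.3065 − 0.6245 = -0.3180, so the interval is -0.3180 ± 0.05938 = (-0.377, -0.259).

(-0.377, -0.259)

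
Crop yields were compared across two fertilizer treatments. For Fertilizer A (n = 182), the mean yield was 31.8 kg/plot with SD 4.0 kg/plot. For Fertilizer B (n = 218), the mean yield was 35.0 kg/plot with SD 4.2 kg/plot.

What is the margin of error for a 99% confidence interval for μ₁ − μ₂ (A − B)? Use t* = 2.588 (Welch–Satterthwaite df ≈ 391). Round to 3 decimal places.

Per-group SEs: s₁/√n₁ = 4.0/√182 = 0.2965, s₂/√n₂ = 4.2/√218 = 0.2845.
Unpooled SE of the difference: √(0.08791225 + 0.08094025) = 0.4109.
Margin of error = t* · SE = 2.588 × 0.4109 = 1.0634.

1.063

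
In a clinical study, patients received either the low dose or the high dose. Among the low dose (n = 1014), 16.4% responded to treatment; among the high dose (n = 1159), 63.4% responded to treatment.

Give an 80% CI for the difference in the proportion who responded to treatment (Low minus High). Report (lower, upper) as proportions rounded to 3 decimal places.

Each SE is √(p̂(1−p̂)/n): √(0.1640·0.8360/1014) = 0.01163 and √(0.6340·0.3660/1159) = 0.01415.
SE(p̂₁ − p̂₂) = √(SE₁² + SE₂²) = √(0.0001352569 + 0.0002002225) = 0.01832, since the two samples are independent.
At 80% confidence z* = 1.282; margin = 1.282 × 0.01832 = 0.02349.
The difference is 0.1640 − 0.6340 = -0.4700, so the interval is -0.4700 ± 0.02349 = (-0.493, -0.447).

(-0.493, -0.447)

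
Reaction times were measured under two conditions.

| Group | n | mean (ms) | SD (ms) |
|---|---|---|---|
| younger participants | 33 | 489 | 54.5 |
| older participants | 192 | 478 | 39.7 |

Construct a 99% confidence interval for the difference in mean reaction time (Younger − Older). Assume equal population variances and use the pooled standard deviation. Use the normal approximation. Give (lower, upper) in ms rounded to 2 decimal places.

s_p = √[((n₁−1)s₁² + (n₂−1)s₂²)/(n₁+n₂−2)] = √[(32·54.5² + 191·39.7²)/223] = 42.1444.
SE = 42.1444·√(1/33 + 1/192) = 7.9419.
With z* = 2.576, margin = 2.576 × 7.9419 = 20.4583.
x̄₁ − x̄₂ = 489 − 478 = 11.0000; interval 11.0000 ± 20.4583 = (-9.46, 31.46).

(-9.46, 31.46)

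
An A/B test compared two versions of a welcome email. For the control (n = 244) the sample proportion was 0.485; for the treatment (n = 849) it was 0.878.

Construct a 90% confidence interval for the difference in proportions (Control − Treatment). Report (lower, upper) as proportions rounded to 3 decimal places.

Each SE is √(p̂(1−p̂)/n): √(0.4850·0.5150/244) = 0.03199 and √(0.8780·0.1220/849) = 0.01123.
SE(p̂₁ − p̂₂) = √(SE₁² + SE₂²) = √(0.0010233601 + 0.0001261129) = 0.03390, since the two samples are independent.
At 90% confidence z* = 1.645; margin = 1.645 × 0.03390 = 0.05577.
The difference is 0.4850 − 0.8780 = -0.3930, so the interval is -0.3930 ± 0.05577 = (-0.449, -0.337).

(-0.449, -0.337)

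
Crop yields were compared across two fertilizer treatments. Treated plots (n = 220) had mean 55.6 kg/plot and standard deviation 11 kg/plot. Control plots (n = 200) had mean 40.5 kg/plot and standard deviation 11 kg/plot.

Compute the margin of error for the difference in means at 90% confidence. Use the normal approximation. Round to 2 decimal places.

1.77

Standard errors of each mean: 11/√220 = 0.7416 and 11/√200 = 0.7778.
SE(x̄₁ − x̄₂) = √(0.7416² + 0.7778²) = 1.0747 for independent samples with unequal variances.
With z* = 1.645, the margin is 1.645 × 1.0747 = 1.7679.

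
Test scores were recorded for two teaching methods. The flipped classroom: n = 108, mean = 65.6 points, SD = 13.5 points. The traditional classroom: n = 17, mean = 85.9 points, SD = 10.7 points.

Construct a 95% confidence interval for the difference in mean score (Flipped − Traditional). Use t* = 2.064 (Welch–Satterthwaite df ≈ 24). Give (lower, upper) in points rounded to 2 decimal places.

(-26.29, -14.31)

SE₁ = s₁/√n₁ = 13.5/√108 = 1.2990; SE₂ = 10.7/√17 = 2.5951.
Independent samples, unequal variances: SE_diff = √(SE₁² + SE₂²) = √(1.687401 + 6.73454401) = 2.9021.
t* = 2.064, so margin of error = 2.064 × 2.9021 = 5.9899.
Difference in means = 65.6 − 85.9 = -20.3000.
-20.3000 ± 5.9899 → (-26.29, -14.31).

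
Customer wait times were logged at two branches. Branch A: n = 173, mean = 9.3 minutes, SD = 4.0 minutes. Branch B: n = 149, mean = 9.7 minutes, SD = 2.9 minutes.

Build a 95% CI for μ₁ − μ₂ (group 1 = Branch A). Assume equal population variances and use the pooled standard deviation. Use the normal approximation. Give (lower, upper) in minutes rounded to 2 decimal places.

s_p = √[((n₁−1)s₁² + (n₂−1)s₂²)/(n₁+n₂−2)] = √[(172·4.0² + 148·2.9²)/320] = 3.5341.
SE = 3.5341·√(1/173 + 1/149) = 0.3950.
With z* = 1.960, margin = 1.960 × 0.3950 = 0.7742.
x̄₁ − x̄₂ = 9.3 − 9.7 = -0.4000; interval -0.4000 ± 0.7742 = (-1.17, 0.37).

(-1.17, 0.37)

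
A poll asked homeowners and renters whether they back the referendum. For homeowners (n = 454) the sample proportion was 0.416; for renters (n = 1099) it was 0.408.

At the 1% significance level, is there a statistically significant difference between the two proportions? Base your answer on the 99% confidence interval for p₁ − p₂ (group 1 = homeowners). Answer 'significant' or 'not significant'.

not significant

The two standard errors are √(0.4160×0.5840/454) = 0.02313 and √(0.4080×0.5920/1099) = 0.01482.
Because the samples are independent, SE_diff = √(0.02313² + 0.01482²) = 0.02747.
Using z* = 2.576 for 99%, ME = 2.576 × 0.02747 = 0.07076.
p̂₁ − p̂₂ = 0.0080; interval 0.0080 ± 0.07076 gives (-0.06276, 0.07876).
The interval (-0.06276, 0.07876) contains 0, so the difference is not significant.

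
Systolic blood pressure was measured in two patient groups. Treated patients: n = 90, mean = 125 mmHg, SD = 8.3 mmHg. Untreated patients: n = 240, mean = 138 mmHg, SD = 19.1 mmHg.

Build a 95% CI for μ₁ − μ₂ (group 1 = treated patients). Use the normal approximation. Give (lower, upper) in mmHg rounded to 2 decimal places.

(-15.96, -10.04)

SE₁ = s₁/√n₁ = 8.3/√90 = 0.8749; SE₂ = 19.1/√240 = 1.2329.
Independent samples, unequal variances: SE_diff = √(SE₁² + SE₂²) = √(0.76545001 + 1.52004241) = 1.5118.
z* = 1.960, so margin of error = 1.960 × 1.5118 = 2.9631.
Difference in means = 125 − 138 = -13.0000.
-13.0000 ± 2.9631 → (-15.96, -10.04).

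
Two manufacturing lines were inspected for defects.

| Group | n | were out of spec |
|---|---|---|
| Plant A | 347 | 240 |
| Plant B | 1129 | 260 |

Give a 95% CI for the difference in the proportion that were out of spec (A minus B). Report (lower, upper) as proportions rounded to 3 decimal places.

(0.407, 0.516)

First, p̂₁ = 240/347 = 0.6916; p̂₂ = 260/1129 = 0.2303.
The two standard errors are √(0.6916×0.3084/347) = 0.02479 and √(0.2303×0.7697/1129) = 0.01253.
Because the samples are independent, SE_diff = √(0.02479² + 0.01253²) = 0.02778.
Using z* = 1.960 for 95%, ME = 1.960 × 0.02778 = 0.05445.
p̂₁ − p̂₂ = 0.4613; interval 0.4613 ± 0.05445 gives (0.407, 0.516).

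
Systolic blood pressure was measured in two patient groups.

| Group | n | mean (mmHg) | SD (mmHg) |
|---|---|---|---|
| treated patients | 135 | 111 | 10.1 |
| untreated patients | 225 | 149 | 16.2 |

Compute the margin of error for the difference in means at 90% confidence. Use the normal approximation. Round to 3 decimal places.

Per-group SEs: s₁/√n₁ = 10.1/√135 = 0.8693, s₂/√n₂ = 16.2/√225 = 1.0800.
Unpooled SE of the difference: √(0.75568249 + 1.1664) = 1.3864.
Margin of error = z* · SE = 1.645 × 1.3864 = 2.2806.

2.281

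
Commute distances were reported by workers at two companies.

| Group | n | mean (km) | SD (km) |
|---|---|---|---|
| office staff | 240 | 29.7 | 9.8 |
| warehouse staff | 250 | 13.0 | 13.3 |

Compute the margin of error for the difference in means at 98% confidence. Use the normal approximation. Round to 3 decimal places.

Per-group SEs: s₁/√n₁ = 9.8/√240 = 0.6326, s₂/√n₂ = 13.3/√250 = 0.8412.
Unpooled SE of the difference: √(0.40018276 + 0.70761744) = 1.0525.
Margin of error = z* · SE = 2.326 × 1.0525 = 2.4481.

2.448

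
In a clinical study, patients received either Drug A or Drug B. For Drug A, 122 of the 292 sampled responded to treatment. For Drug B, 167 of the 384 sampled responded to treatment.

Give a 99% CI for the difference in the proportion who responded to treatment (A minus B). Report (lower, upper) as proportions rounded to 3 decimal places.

First, p̂₁ = 122/292 = 0.4178; p̂₂ = 167/384 = 0.4349.
The two standard errors are √(0.4178×0.5822/292) = 0.02886 and √(0.4349×0.5651/384) = 0.02530.
Because the samples are independent, SE_diff = √(0.02886² + 0.02530²) = 0.03838.
Using z* = 2.576 for 99%, ME = 2.576 × 0.03838 = 0.09887.
p̂₁ − p̂₂ = -0.0171; interval -0.0171 ± 0.09887 gives (-0.116, 0.082).

(-0.116, 0.082)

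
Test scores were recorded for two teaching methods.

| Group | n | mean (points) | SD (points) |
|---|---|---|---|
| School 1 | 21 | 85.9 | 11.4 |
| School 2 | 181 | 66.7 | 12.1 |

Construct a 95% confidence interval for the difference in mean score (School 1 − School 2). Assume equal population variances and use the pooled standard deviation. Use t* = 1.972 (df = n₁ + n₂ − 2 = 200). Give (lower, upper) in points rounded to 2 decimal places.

(13.73, 24.67)

s_p = √[((n₁−1)s₁² + (n₂−1)s₂²)/(n₁+n₂−2)] = √[(20·11.4² + 180·12.1²)/200] = 12.0318.
SE = 12.0318·√(1/21 + 1/181) = 2.7737.
With t* = 1.972, margin = 1.972 × 2.7737 = 5.4697.
x̄₁ − x̄₂ = 85.9 − 66.7 = 19.2000; interval 19.2000 ± 5.4697 = (13.73, 24.67).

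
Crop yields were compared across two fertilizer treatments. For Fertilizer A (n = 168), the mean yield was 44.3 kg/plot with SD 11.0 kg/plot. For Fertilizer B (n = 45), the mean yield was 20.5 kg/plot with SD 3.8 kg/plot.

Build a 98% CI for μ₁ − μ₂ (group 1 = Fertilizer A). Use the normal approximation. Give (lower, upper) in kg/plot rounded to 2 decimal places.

(21.43, 26.17)

Per-group SEs: s₁/√n₁ = 11.0/√168 = 0.8487, s₂/√n₂ = 3.8/√45 = 0.5665.
Unpooled SE of the difference: √(0.72029169 + 0.32092225) = 1.0204.
Margin of error = z* · SE = 2.326 × 1.0204 = 2.3735.
x̄₁ − x̄₂ = 44.3 − 20.5 = 23.8000.
CI: 23.8000 ± 2.3735 = (21.43, 26.17).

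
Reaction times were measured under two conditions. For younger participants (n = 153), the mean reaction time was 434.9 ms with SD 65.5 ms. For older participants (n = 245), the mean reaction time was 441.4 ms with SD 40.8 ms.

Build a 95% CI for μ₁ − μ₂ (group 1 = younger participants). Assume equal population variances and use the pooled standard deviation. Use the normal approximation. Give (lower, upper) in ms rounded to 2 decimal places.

(-16.94, 3.94)

Pooled variance s_p² = [152·65.5² + 244·40.8²] / (153+245−2) = 2672.4499, so s_p = 51.6957.
SE_diff = s_p·√(1/n₁ + 1/n₂) = 51.6957·√(1/153 + 1/245) = 5.3268.
z* = 1.960; margin = 1.960 × 5.3268 = 10.4405.
Difference = 434.9 − 441.4 = -6.5000.
-6.5000 ± 10.4405 → (-16.94, 3.94).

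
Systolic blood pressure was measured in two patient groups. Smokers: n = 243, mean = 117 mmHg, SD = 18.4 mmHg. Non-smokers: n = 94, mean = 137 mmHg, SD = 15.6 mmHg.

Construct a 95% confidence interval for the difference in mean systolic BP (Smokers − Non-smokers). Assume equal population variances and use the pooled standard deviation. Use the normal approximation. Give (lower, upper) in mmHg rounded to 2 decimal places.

Pooled variance s_p² = [242·18.4² + 93·15.6²] / (243+94−2) = 312.1313, so s_p = 17.6672.
SE_diff = s_p·√(1/n₁ + 1/n₂) = 17.6672·√(1/243 + 1/94) = 2.1459.
z* = 1.960; margin = 1.960 × 2.1459 = 4.2060.
Difference = 117 − 137 = -20.0000.
-20.0000 ± 4.2060 → (-24.21, -15.79).

(-24.21, -15.79)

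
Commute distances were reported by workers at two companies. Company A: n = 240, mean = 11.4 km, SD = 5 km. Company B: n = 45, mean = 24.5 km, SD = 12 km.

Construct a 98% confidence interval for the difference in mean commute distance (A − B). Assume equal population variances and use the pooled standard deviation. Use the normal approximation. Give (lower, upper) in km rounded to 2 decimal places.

Pooled variance s_p² = [239·5² + 44·12²] / (240+45−2) = 43.5018, so s_p = 6.5956.
SE_diff = s_p·√(1/n₁ + 1/n₂) = 6.5956·√(1/240 + 1/45) = 1.0714.
z* = 2.326; margin = 2.326 × 1.0714 = 2.4921.
Difference = 11.4 − 24.5 = -13.1000.
-13.1000 ± 2.4921 → (-15.59, -10.61).

(-15.59, -10.61)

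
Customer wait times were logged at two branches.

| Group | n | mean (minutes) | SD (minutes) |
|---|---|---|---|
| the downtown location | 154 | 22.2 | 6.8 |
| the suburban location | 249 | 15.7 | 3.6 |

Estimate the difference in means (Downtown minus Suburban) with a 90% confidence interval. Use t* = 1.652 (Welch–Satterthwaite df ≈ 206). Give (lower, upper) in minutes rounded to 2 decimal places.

(5.52, 7.48)

SE₁ = s₁/√n₁ = 6.8/√154 = 0.5480; SE₂ = 3.6/√249 = 0.2281.
Independent samples, unequal variances: SE_diff = √(SE₁² + SE₂²) = √(0.300304 + 0.05202961) = 0.5936.
t* = 1.652, so margin of error = 1.652 × 0.5936 = 0.9806.
Difference in means = 22.2 − 15.7 = 6.5000.
6.5000 ± 0.9806 → (5.52, 7.48).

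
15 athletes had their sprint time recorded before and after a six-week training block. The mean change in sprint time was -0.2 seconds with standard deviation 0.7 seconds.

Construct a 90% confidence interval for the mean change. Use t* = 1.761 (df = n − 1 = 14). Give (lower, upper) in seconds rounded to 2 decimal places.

(-0.52, 0.12)

This is a matched-pairs design, so SE = s_d/√n = 0.7/√15 = 0.1807.
Margin = 1.761 × 0.1807 = 0.3182; the interval is -0.2 ± 0.3182 = (-0.52, 0.12).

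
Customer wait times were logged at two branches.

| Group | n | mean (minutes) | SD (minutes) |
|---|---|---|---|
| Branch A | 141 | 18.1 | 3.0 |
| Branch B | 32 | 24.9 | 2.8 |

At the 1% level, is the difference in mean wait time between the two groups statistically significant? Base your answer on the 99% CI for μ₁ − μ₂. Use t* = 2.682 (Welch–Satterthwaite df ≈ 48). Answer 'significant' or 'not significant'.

Per-group SEs: s₁/√n₁ = 3.0/√141 = 0.2526, s₂/√n₂ = 2.8/√32 = 0.4950.
Unpooled SE of the difference: √(0.06380676 + 0.245025) = 0.5557.
Margin of error = t* · SE = 2.682 × 0.5557 = 1.4904.
x̄₁ − x̄₂ = 18.1 − 24.9 = -6.8000.
CI: -6.8000 ± 1.4904 = (-8.2904, -5.3096).
The interval (-8.2904, -5.3096) does not contain 0, so the difference is significant.

significant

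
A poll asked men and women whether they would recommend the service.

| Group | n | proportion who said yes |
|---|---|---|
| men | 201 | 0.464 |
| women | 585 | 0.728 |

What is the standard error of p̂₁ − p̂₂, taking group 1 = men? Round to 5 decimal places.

SE₁ = √(p̂₁(1−p̂₁)/n₁) = √(0.4640·0.5360/201) = 0.03518; SE₂ = √(0.7280·0.2720/585) = 0.01840.
Independent samples: SE of the difference = √(SE₁² + SE₂²) = √(0.0012376324 + 0.00033856) = 0.03970.

0.03970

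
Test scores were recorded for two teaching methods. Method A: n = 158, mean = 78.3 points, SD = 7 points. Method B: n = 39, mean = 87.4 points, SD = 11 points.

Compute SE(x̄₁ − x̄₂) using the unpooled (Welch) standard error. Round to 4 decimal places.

Per-group SEs: s₁/√n₁ = 7/√158 = 0.5569, s₂/√n₂ = 11/√39 = 1.7614.
Unpooled SE of the difference: √(0.31013761 + 3.10252996) = 1.8473.

1.8473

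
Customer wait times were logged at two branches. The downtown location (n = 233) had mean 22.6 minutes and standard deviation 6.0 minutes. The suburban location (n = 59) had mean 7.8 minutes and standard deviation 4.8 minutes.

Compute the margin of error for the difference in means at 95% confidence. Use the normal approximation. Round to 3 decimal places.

1.447

Standard errors of each mean: 6.0/√233 = 0.3931 and 4.8/√59 = 0.6249.
SE(x̄₁ − x̄₂) = √(0.3931² + 0.6249²) = 0.7383 for independent samples with unequal variances.
With z* = 1.960, the margin is 1.960 × 0.7383 = 1.4471.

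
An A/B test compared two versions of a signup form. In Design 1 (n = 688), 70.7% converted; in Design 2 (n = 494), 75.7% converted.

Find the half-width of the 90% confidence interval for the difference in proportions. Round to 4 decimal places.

0.0427

SE₁ = √(p̂₁(1−p̂₁)/n₁) = √(0.7070·0.2930/688) = 0.01735; SE₂ = √(0.7570·0.2430/494) = 0.01930.
Independent samples: SE of the difference = √(SE₁² + SE₂²) = √(0.0003010225 + 0.00037249) = 0.02595.
z* for 90% confidence is 1.645, so the margin of error is 1.645 × 0.02595 = 0.04269.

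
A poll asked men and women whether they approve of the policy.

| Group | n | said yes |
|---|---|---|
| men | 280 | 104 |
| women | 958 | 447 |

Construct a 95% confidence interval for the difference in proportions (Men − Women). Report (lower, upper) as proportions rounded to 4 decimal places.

(-0.1600, -0.0304)

First, p̂₁ = 104/280 = 0.3714; p̂₂ = 447/958 = 0.4666.
The two standard errors are √(0.3714×0.6286/280) = 0.02888 and √(0.4666×0.5334/958) = 0.01612.
Because the samples are independent, SE_diff = √(0.02888² + 0.01612²) = 0.03307.
Using z* = 1.960 for 95%, ME = 1.960 × 0.03307 = 0.06482.
p̂₁ − p̂₂ = -0.0952; interval -0.0952 ± 0.06482 gives (-0.1600, -0.0304).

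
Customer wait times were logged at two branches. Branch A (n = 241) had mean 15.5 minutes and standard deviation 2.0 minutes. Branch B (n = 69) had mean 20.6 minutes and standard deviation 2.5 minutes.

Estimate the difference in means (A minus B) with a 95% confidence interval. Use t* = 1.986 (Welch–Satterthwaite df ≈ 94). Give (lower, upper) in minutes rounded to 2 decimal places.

Standard errors of each mean: 2.0/√241 = 0.1288 and 2.5/√69 = 0.3010.
SE(x̄₁ − x̄₂) = √(0.1288² + 0.3010²) = 0.3274 for independent samples with unequal variances.
With t* = 1.986, the margin is 1.986 × 0.3274 = 0.6502.
x̄₁ − x̄₂ = 15.5 − 20.6 = -5.1000; the interval is -5.1000 ± 0.6502 = (-5.75, -4.45).

(-5.75, -4.45)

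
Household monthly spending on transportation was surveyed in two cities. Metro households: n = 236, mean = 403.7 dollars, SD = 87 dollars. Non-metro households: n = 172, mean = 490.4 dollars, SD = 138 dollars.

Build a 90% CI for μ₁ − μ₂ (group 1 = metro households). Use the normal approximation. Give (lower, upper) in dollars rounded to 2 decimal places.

Standard errors of each mean: 87/√236 = 5.6632 and 138/√172 = 10.5224.
SE(x̄₁ − x̄₂) = √(5.6632² + 10.5224²) = 11.9496 for independent samples with unequal variances.
With z* = 1.645, the margin is 1.645 × 11.9496 = 19.6571.
x̄₁ − x̄₂ = 403.7 − 490.4 = -86.7000; the interval is -86.7000 ± 19.6571 = (-106.36, -67.04).

(-106.36, -67.04)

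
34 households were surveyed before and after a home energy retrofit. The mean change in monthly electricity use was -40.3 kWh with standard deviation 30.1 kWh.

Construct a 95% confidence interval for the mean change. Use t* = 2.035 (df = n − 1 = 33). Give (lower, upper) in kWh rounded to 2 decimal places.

This is a matched-pairs design, so SE = s_d/√n = 30.1/√34 = 5.1621.
Margin = 2.035 × 5.1621 = 10.5049; the interval is -40.3 ± 10.5049 = (-50.80, -29.80).

(-50.80, -29.80)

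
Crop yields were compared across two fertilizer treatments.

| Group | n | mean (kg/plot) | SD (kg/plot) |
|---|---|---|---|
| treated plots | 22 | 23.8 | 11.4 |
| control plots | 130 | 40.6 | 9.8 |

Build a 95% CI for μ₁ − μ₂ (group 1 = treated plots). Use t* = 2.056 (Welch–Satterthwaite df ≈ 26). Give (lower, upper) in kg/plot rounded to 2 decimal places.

SE₁ = s₁/√n₁ = 11.4/√22 = 2.4305; SE₂ = 9.8/√130 = 0.8595.
Independent samples, unequal variances: SE_diff = √(SE₁² + SE₂²) = √(5.90733025 + 0.73874025) = 2.5780.
t* = 2.056, so margin of error = 2.056 × 2.5780 = 5.3004.
Difference in means = 23.8 − 40.6 = -16.8000.
-16.8000 ± 5.3004 → (-22.10, -11.50).

(-22.10, -11.50)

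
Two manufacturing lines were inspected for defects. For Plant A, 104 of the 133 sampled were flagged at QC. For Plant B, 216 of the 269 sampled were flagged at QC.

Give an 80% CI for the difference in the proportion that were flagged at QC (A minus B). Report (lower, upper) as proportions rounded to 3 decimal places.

First, p̂₁ = 104/133 = 0.7820; p̂₂ = 216/269 = 0.8030.
The two standard errors are √(0.7820×0.2180/133) = 0.03580 and √(0.8030×0.1970/269) = 0.02425.
Because the samples are independent, SE_diff = √(0.03580² + 0.02425²) = 0.04324.
Using z* = 1.282 for 80%, ME = 1.282 × 0.04324 = 0.05543.
p̂₁ − p̂₂ = -0.0210; interval -0.0210 ± 0.05543 gives (-0.076, 0.034).

(-0.076, 0.034)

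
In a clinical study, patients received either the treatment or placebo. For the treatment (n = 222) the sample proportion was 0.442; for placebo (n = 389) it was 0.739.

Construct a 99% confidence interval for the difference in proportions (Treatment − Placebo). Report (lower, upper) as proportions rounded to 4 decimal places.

The two standard errors are √(0.4420×0.5580/222) = 0.03333 and √(0.7390×0.2610/389) = 0.02227.
Because the samples are independent, SE_diff = √(0.03333² + 0.02227²) = 0.04009.
Using z* = 2.576 for 99%, ME = 2.576 × 0.04009 = 0.10327.
p̂₁ − p̂₂ = -0.2970; interval -0.2970 ± 0.10327 gives (-0.4003, -0.1937).

(-0.4003, -0.1937)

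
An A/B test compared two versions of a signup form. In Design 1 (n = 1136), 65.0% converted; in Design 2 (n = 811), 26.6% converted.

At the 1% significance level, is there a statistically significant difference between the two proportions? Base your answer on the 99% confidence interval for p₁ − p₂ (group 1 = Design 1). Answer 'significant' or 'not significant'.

Each SE is √(p̂(1−p̂)/n): √(0.6500·0.3500/1136) = 0.01415 and √(0.2660·0.7340/811) = 0.01552.
SE(p̂₁ − p̂₂) = √(SE₁² + SE₂²) = √(0.0002002225 + 0.0002408704) = 0.02100, since the two samples are independent.
At 99% confidence z* = 2.576; margin = 2.576 × 0.02100 = 0.05410.
The difference is 0.6500 − 0.2660 = 0.3840, so the interval is 0.3840 ± 0.05410 = (0.32990, 0.43810).
The interval (0.32990, 0.43810) does not contain 0, so the difference is significant.

significant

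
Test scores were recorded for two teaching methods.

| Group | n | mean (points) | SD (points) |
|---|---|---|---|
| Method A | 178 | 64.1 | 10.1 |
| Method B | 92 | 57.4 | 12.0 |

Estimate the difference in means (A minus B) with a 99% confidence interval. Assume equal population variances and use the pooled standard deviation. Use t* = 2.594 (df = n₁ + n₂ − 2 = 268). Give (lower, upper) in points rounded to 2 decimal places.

(3.11, 10.29)

s_p = √[((n₁−1)s₁² + (n₂−1)s₂²)/(n₁+n₂−2)] = √[(177·10.1² + 91·12.0²)/268] = 10.7828.
SE = 10.7828·√(1/178 + 1/92) = 1.3846.
With t* = 2.594, margin = 2.594 × 1.3846 = 3.5917.
x̄₁ − x̄₂ = 64.1 − 57.4 = 6.7000; interval 6.7000 ± 3.5917 = (3.11, 10.29).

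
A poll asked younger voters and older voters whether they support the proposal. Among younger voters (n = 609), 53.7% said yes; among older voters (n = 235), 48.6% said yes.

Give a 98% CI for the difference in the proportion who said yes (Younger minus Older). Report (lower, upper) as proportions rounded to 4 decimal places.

(-0.0382, 0.1402)

SE₁ = √(p̂₁(1−p̂₁)/n₁) = √(0.5370·0.4630/609) = 0.02021; SE₂ = √(0.4860·0.5140/235) = 0.03260.
Independent samples: SE of the difference = √(SE₁² + SE₂²) = √(0.0004084441 + 0.00106276) = 0.03836.
z* for 98% confidence is 2.326, so the margin of error is 2.326 × 0.03836 = 0.08923.
Point estimate p̂₁ − p̂₂ = 0.5370 − 0.4860 = 0.0510.
0.0510 ± 0.08923 → (-0.0382, 0.1402).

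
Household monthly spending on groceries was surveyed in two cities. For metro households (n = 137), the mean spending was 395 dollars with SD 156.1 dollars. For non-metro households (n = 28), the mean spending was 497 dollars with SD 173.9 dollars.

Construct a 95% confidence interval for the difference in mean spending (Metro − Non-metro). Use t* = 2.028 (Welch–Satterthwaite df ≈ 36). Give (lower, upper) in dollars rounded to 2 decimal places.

(-173.93, -30.07)

Standard errors of each mean: 156.1/√137 = 13.3365 and 173.9/√28 = 32.8640.
SE(x̄₁ − x̄₂) = √(13.3365² + 32.8640²) = 35.4670 for independent samples with unequal variances.
With t* = 2.028, the margin is 2.028 × 35.4670 = 71.9271.
x̄₁ − x̄₂ = 395 − 497 = -102.0000; the interval is -102.0000 ± 71.9271 = (-173.93, -30.07).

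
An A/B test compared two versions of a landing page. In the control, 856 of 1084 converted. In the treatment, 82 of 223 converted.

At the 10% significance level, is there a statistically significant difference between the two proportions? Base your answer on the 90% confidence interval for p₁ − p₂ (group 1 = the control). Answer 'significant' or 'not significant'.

p̂₁ = 856/1084 = 0.7897 and p̂₂ = 82/223 = 0.3677.
SE₁ = √(p̂₁(1−p̂₁)/n₁) = √(0.7897·0.2103/1084) = 0.01238; SE₂ = √(0.3677·0.6323/223) = 0.03229.
Independent samples: SE of the difference = √(SE₁² + SE₂²) = √(0.0001532644 + 0.0010426441) = 0.03458.
z* for 90% confidence is 1.645, so the margin of error is 1.645 × 0.03458 = 0.05688.
Point estimate p̂₁ − p̂₂ = 0.7897 − 0.3677 = 0.4220.
0.4220 ± 0.05688 → (0.36512, 0.47888).
The interval (0.36512, 0.47888) does not contain 0, so the difference is significant.

significant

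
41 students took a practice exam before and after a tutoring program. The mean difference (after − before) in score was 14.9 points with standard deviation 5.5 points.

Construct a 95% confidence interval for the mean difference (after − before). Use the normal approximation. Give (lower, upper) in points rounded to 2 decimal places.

(13.22, 16.58)

This is a matched-pairs design, so SE = s_d/√n = 5.5/√41 = 0.8590.
Margin = 1.960 × 0.8590 = 1.6836; the interval is 14.9 ± 1.6836 = (13.22, 16.58).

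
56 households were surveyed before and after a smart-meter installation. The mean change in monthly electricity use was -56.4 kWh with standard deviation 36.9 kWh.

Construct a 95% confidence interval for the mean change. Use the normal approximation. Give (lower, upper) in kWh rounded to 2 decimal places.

This is a matched-pairs design, so SE = s_d/√n = 36.9/√56 = 4.9310.
Margin = 1.960 × 4.9310 = 9.6648; the interval is -56.4 ± 9.6648 = (-66.06, -46.74).

(-66.06, -46.74)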